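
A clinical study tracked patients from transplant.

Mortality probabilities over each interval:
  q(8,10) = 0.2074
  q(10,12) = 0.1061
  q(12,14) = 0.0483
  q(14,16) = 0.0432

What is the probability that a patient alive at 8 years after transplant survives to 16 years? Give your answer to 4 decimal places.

0.6452

The overall survival probability is (1 − 0.2074) × (1 − 0.1061) × (1 − 0.0483) × (1 − 0.0432).
= 0.7926 × 0.8939 × 0.9517 × 0.9568 = 0.645155.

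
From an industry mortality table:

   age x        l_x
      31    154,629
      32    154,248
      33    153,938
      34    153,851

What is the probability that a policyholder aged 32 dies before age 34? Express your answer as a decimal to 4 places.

0.0026

P(die before 34 | alive at 32) = 1 − l_34/l_32 = 1 − 153,851/154,248 = (397)/154,248 = 0.002574.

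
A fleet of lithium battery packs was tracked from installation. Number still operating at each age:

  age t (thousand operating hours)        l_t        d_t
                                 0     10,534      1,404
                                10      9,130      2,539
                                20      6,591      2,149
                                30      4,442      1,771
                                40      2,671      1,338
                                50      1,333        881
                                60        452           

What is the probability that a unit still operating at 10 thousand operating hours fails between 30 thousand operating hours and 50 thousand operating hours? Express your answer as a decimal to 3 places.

This is the probability of reaching 30 but not 50, conditional on being operational at 10: (l_30 − l_50) / l_10.
= (4,442 − 1,333) / 9,130 = 3,109 / 9,130 = 0.340526.

0.341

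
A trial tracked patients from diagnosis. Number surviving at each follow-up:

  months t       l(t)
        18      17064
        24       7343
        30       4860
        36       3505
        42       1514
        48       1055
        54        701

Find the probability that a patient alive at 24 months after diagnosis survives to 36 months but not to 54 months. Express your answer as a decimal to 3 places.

This is the probability of reaching 36 but not 54, conditional on being alive at 24: (l(36) − l(54)) / l(24).
= (3505 − 701) / 7343 = 2804 / 7343 = 0.381860.

0.382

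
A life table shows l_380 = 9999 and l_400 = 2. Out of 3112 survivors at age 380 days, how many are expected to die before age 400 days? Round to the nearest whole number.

3111

The relevant probability is 1 − 2/9999 = 0.999800.
Expected number = 3112 × 0.999800 = 3111.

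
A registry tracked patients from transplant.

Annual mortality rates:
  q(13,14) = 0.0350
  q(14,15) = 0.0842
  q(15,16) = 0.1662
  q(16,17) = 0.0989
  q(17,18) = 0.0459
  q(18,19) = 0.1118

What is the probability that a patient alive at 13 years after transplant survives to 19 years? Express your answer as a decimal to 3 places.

Survival from 13 to 19 is the product of surviving each interval: (1 − 0.0350) × (1 − 0.0842) × (1 − 0.1662) × (1 − 0.0989) × (1 − 0.0459) × (1 − 0.1118).
= 0.9650 × 0.9158 × 0.8338 × 0.9011 × 0.9541 × 0.8882 = 0.562688.

0.563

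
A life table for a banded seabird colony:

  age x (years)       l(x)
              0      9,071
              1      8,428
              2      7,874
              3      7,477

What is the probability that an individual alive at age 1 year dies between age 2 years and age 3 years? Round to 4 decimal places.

0.0471

This is the probability of reaching 2 but not 3, conditional on being alive at 1: (l(2) − l(3)) / l(1).
= (7,874 − 7,477) / 8,428 = 397 / 8,428 = 0.047105.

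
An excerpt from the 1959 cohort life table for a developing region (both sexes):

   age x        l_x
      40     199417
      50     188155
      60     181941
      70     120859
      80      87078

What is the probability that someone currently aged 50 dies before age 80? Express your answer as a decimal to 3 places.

0.537

P(die before 80 | alive at 50) = 1 − l_80/l_50 = 1 − 87078/188155 = (101077)/188155 = 0.537201.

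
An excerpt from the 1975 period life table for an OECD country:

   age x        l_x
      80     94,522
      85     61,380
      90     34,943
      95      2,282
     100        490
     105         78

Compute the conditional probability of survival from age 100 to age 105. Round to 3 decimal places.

We want 5p100 = l_105/l_100.
The conditional survival probability is l_105/l_100 = 78/490 = 0.159184.

0.159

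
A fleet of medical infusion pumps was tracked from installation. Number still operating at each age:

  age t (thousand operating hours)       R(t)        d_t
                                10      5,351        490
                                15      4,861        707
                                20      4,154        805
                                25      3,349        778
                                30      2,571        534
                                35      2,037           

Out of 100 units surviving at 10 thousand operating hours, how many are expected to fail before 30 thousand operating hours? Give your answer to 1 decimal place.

The relevant probability is 1 − 2,571/5,351 = 0.519529.
Expected number = 100 × 0.519529 = 52.0.

52.0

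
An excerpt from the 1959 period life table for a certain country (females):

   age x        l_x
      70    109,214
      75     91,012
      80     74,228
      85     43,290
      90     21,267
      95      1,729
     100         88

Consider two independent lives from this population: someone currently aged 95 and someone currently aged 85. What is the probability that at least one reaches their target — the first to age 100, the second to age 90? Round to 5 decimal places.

p₁ = l_100/l_95 = 88/1,729 = 0.050896; p₂ = l_90/l_85 = 21,267/43,290 = 0.491268.
P(at least one) = 1 − (1−p₁)(1−p₂) = 1 − 0.949104 × 0.508732 = 0.517160.

0.51716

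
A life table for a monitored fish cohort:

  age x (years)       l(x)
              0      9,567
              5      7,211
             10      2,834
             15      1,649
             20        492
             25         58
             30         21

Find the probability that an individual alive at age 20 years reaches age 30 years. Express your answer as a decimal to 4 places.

The conditional survival probability is l(30)/l(20) = 21/492 = 0.042683.

0.0427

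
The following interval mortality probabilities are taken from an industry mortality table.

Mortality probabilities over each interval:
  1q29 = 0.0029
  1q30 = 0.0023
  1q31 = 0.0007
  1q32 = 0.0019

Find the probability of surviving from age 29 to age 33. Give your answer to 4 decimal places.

Chaining the interval survival probabilities: (1 − 0.0029) × (1 − 0.0023) × (1 − 0.0007) × (1 − 0.0019).
= 0.9971 × 0.9977 × 0.9993 × 0.9981 = 0.992221.

0.9922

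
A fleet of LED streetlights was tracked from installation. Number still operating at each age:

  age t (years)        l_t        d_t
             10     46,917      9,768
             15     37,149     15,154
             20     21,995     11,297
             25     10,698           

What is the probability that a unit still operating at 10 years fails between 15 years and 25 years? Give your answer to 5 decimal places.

0.56378

This is the probability of reaching 15 but not 25, conditional on being operational at 10: (l_15 − l_25) / l_10.
= (37,149 − 10,698) / 46,917 = 26,451 / 46,917 = 0.563783.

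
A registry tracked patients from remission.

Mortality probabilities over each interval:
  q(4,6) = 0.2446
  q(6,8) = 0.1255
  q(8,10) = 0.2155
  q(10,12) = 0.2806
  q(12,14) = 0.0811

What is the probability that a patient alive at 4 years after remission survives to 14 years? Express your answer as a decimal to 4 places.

Survival from 4 to 14 is the product of surviving each interval: (1 − 0.2446) × (1 − 0.1255) × (1 − 0.2155) × (1 − 0.2806) × (1 − 0.0811).
= 0.7554 × 0.8745 × 0.7845 × 0.7194 × 0.9189 = 0.342585.

0.3426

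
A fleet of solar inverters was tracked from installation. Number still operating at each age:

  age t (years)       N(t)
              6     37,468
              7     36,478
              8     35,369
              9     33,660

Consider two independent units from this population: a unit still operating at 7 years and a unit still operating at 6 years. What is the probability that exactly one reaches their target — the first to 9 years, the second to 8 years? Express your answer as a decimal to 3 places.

0.125

p₁ = N(9)/N(7) = 33,660/36,478 = 0.922748; p₂ = N(8)/N(6) = 35,369/37,468 = 0.943979.
P(exactly one) = p₁(1−p₂) + (1−p₁)p₂ = 0.051693 + 0.072924 = 0.124618.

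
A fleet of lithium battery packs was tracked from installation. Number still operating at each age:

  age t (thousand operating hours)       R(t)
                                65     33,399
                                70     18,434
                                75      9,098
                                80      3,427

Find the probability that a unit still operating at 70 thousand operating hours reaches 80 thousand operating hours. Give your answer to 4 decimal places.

0.1859

The conditional survival probability is R(80)/R(70) = 3,427/18,434 = 0.185906.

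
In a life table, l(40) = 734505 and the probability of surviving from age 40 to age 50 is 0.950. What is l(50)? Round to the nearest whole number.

697780

l(50) = l(40) × p = 734505 × 0.950 = 697780.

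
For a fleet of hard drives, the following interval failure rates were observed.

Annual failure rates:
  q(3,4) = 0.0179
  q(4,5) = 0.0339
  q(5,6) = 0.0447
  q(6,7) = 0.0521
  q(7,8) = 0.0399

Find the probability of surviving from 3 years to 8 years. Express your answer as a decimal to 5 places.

0.82489

The overall survival probability is (1 − 0.0179) × (1 − 0.0339) × (1 − 0.0447) × (1 − 0.0521) × (1 − 0.0399).
= 0.9821 × 0.9661 × 0.9553 × 0.9479 × 0.9601 = 0.824891.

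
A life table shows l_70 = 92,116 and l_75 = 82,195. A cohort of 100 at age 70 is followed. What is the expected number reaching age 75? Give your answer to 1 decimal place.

The relevant probability is 82,195/92,116 = 0.892299.
Expected number = 100 × 0.892299 = 89.2.

89.2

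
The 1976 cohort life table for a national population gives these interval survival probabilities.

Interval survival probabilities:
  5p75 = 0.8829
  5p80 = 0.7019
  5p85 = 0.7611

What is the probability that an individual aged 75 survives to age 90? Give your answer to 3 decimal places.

Survival from 75 to 90 is the product of surviving each interval: 0.8829 × 0.7019 × 0.7611.
= 0.471659.

0.472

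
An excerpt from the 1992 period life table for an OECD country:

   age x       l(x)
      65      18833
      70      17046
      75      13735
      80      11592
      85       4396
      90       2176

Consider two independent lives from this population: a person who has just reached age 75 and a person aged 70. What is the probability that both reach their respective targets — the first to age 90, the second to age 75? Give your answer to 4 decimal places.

p₁ = l(90)/l(75) = 2176/13735 = 0.158427; p₂ = l(75)/l(70) = 13735/17046 = 0.805761.
P(both) = p₁ × p₂ = 0.158427 × 0.805761 = 0.127654.

0.1277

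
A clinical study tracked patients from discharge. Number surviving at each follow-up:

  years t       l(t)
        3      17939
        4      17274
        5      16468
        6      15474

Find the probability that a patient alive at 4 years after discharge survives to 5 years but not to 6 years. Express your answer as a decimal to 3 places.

This is the probability of reaching 5 but not 6, conditional on being alive at 4: (l(5) − l(6)) / l(4).
= (16468 − 15474) / 17274 = 994 / 17274 = 0.057543.

0.058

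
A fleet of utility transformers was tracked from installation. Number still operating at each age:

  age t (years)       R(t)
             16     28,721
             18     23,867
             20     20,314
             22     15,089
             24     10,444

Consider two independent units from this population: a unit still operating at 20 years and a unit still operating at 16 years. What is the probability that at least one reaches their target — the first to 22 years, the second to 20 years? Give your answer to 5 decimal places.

p₁ = R(22)/R(20) = 15,089/20,314 = 0.742788; p₂ = R(20)/R(16) = 20,314/28,721 = 0.707287.
P(at least one) = 1 − (1−p₁)(1−p₂) = 1 − 0.257212 × 0.292713 = 0.924711.

0.92471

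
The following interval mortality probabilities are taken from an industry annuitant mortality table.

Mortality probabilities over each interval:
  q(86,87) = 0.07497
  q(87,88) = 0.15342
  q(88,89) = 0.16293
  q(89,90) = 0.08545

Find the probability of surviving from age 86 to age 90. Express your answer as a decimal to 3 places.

0.600

P(survive 86→90) = (1 − 0.07497) × (1 − 0.15342) × (1 − 0.16293) × (1 − 0.08545).
= 0.92503 × 0.84658 × 0.83707 × 0.91455 = 0.599505.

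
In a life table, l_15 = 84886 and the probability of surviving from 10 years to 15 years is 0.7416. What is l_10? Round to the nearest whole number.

114463

l_10 = l_15 / p = 84886 / 0.7416 = 114463.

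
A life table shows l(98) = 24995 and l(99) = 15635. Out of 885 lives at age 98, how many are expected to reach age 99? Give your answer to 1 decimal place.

The relevant probability is 15635/24995 = 0.625525.
Expected number = 885 × 0.625525 = 553.6.

553.6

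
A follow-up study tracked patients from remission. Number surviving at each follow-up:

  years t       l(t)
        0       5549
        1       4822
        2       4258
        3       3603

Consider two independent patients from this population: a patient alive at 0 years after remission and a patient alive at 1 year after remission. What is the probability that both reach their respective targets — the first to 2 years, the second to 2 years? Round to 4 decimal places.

p₁ = l(2)/l(0) = 4258/5549 = 0.767345; p₂ = l(2)/l(1) = 4258/4822 = 0.883036.
P(both) = p₁ × p₂ = 0.767345 × 0.883036 = 0.677593.

0.6776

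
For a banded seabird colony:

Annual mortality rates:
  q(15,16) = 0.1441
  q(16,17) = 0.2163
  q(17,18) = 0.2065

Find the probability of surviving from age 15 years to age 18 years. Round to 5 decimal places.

Survival from 15 to 18 is the product of surviving each interval: (1 − 0.1441) × (1 − 0.2163) × (1 − 0.2065).
= 0.8559 × 0.7837 × 0.7935 = 0.532255.

0.53226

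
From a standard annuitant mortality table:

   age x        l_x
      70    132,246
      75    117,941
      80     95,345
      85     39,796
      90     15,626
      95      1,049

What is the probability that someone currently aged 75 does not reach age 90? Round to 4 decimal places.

P(die before 90 | alive at 75) = 1 − l_90/l_75 = 1 − 15,626/117,941 = (102,315)/117,941 = 0.867510.

0.8675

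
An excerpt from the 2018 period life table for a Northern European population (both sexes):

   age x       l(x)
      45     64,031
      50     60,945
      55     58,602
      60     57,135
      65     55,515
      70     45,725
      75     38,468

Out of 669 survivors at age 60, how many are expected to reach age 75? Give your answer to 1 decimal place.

450.4

The relevant probability is 38,468/57,135 = 0.673283.
Expected number = 669 × 0.673283 = 450.4.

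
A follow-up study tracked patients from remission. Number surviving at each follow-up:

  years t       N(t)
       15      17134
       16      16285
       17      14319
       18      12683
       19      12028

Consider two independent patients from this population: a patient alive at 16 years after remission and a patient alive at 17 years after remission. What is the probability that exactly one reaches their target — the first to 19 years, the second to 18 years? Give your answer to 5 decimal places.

0.31593

p₁ = N(19)/N(16) = 12028/16285 = 0.738594; p₂ = N(18)/N(17) = 12683/14319 = 0.885746.
P(exactly one) = p₁(1−p₂) + (1−p₁)p₂ = 0.084387 + 0.231539 = 0.315927.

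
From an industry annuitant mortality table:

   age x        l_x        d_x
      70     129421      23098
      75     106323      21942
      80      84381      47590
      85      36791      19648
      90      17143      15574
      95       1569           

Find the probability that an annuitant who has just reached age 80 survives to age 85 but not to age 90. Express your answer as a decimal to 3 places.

We want 5|5q80 = (l_85 − l_90)/l_80.
This is the probability of reaching 85 but not 90, conditional on being alive at 80: (l_85 − l_90) / l_80.
= (36791 − 17143) / 84381 = 19648 / 84381 = 0.232849.

0.233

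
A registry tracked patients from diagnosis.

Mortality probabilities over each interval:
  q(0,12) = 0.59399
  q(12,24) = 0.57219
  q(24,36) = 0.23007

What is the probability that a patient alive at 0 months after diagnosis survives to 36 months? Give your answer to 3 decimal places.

P(survive 0→36) = (1 − 0.59399) × (1 − 0.57219) × (1 − 0.23007).
= 0.40601 × 0.42781 × 0.76993 = 0.133733.

0.134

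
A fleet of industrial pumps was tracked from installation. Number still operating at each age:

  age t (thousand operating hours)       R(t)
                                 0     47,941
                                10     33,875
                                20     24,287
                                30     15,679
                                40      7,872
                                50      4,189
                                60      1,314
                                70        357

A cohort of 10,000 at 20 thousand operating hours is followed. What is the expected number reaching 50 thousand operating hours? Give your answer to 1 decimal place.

The relevant probability is 4,189/24,287 = 0.172479.
Expected number = 10,000 × 0.172479 = 1724.8.

1724.8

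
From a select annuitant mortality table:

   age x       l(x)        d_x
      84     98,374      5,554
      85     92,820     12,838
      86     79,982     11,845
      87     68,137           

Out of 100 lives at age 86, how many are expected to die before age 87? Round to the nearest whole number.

The relevant probability is 1 − 68,137/79,982 = 0.148096.
Expected number = 100 × 0.148096 = 15.

15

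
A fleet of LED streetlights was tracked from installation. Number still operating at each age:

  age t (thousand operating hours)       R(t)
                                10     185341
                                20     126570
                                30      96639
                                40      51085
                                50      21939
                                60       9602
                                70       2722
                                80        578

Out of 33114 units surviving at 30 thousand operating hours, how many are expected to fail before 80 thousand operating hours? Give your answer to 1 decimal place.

32915.9

The relevant probability is 1 − 578/96639 = 0.994019.
Expected number = 33114 × 0.994019 = 32915.9.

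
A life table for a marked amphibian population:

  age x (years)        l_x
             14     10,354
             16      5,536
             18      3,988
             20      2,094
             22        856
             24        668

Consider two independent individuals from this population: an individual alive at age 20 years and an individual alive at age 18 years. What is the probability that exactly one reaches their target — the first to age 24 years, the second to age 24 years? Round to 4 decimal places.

p₁ = l_24/l_20 = 668/2,094 = 0.319007; p₂ = l_24/l_18 = 668/3,988 = 0.167503.
P(exactly one) = p₁(1−p₂) + (1−p₁)p₂ = 0.265572 + 0.114068 = 0.379641.

0.3796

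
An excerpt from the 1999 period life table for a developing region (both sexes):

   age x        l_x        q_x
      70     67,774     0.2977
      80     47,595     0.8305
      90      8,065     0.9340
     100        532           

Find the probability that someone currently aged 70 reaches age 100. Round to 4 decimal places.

0.0078

We want 30p70 = l_100/l_70.
The conditional survival probability is l_100/l_70 = 532/67,774 = 0.007850.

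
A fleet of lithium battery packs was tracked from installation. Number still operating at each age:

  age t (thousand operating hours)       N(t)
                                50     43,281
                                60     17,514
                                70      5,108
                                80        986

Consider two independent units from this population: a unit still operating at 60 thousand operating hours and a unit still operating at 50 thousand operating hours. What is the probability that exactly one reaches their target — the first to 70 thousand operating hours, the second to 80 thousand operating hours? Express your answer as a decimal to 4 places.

p₁ = N(70)/N(60) = 5,108/17,514 = 0.291652; p₂ = N(80)/N(50) = 986/43,281 = 0.022781.
P(exactly one) = p₁(1−p₂) + (1−p₁)p₂ = 0.285008 + 0.016137 = 0.301145.

0.3011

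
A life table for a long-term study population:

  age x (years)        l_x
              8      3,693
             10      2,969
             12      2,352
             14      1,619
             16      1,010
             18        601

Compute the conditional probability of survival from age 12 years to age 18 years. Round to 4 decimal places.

0.2555

The conditional survival probability is l_18/l_12 = 601/2,352 = 0.255527.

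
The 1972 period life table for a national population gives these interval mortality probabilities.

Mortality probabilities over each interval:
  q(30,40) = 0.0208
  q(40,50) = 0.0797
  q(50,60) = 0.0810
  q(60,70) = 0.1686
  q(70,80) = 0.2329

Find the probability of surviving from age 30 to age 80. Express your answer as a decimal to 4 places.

0.5282

Survival from 30 to 80 is the product of surviving each interval: (1 − 0.0208) × (1 − 0.0797) × (1 − 0.0810) × (1 − 0.1686) × (1 − 0.2329).
= 0.9792 × 0.9203 × 0.9190 × 0.8314 × 0.7671 = 0.528176.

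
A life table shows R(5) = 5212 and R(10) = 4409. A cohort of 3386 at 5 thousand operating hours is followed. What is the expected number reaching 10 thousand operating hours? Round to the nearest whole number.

The relevant probability is 4409/5212 = 0.845932.
Expected number = 3386 × 0.845932 = 2864.

2864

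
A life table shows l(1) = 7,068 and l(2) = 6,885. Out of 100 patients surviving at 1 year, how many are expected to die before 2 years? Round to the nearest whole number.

The relevant probability is 1 − 6,885/7,068 = 0.025891.
Expected number = 100 × 0.025891 = 3.

3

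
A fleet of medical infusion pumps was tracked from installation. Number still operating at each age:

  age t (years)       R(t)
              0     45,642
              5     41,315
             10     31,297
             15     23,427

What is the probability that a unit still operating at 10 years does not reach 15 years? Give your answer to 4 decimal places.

0.2515

P(fail before 15 | operational at 10) = 1 − R(15)/R(10) = 1 − 23,427/31,297 = (7,870)/31,297 = 0.251462.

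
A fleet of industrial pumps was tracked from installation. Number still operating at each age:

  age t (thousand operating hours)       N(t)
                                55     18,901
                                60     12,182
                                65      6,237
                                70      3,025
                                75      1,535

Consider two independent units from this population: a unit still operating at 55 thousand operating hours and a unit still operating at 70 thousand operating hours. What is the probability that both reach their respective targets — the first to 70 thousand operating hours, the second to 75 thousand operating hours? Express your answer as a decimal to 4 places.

0.0812

p₁ = N(70)/N(55) = 3,025/18,901 = 0.160044; p₂ = N(75)/N(70) = 1,535/3,025 = 0.507438.
P(both) = p₁ × p₂ = 0.160044 × 0.507438 = 0.081212.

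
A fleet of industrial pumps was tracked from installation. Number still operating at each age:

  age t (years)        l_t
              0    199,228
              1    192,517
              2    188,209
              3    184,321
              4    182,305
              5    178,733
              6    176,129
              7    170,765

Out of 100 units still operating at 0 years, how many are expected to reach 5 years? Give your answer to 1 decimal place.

89.7

The relevant probability is 178,733/199,228 = 0.897128.
Expected number = 100 × 0.897128 = 89.7.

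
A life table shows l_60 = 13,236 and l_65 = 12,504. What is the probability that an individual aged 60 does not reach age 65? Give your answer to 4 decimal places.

P(die before 65 | alive at 60) = 1 − l_65/l_60 = 1 − 12,504/13,236 = (732)/13,236 = 0.055304.

0.0553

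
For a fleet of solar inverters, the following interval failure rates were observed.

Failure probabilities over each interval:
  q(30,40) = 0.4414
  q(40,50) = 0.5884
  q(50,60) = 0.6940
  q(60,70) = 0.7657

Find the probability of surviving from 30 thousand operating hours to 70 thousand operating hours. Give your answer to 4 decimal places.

The overall survival probability is (1 − 0.4414) × (1 − 0.5884) × (1 − 0.6940) × (1 − 0.7657).
= 0.5586 × 0.4116 × 0.3060 × 0.2343 = 0.016484.

0.0165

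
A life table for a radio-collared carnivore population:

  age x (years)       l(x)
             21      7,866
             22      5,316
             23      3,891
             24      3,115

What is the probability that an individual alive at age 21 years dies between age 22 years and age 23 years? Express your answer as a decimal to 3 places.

This is the probability of reaching 22 but not 23, conditional on being alive at 21: (l(22) − l(23)) / l(21).
= (5,316 − 3,891) / 7,866 = 1,425 / 7,866 = 0.181159.

0.181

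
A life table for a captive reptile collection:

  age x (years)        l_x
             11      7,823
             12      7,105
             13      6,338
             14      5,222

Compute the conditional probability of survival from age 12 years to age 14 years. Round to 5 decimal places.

The conditional survival probability is l_14/l_12 = 5,222/7,105 = 0.734975.

0.73498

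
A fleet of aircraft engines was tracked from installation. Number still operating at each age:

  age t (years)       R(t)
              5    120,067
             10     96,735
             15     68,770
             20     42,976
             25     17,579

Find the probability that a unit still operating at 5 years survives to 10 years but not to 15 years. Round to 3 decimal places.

This is the probability of reaching 10 but not 15, conditional on being operational at 5: (R(10) − R(15)) / R(5).
= (96,735 − 68,770) / 120,067 = 27,965 / 120,067 = 0.232912.

0.233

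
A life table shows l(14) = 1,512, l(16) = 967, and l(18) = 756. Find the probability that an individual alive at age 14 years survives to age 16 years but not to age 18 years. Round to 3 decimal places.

0.140

This is the probability of reaching 16 but not 18, conditional on being alive at 14: (l(16) − l(18)) / l(14).
= (967 − 756) / 1,512 = 211 / 1,512 = 0.139550.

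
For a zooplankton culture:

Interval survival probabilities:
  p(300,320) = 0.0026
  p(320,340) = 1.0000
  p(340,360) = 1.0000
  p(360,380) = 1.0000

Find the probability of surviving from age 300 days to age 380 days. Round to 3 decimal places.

Chaining the interval survival probabilities: 0.0026 × 1.0000 × 1.0000 × 1.0000.
= 0.002600.

0.003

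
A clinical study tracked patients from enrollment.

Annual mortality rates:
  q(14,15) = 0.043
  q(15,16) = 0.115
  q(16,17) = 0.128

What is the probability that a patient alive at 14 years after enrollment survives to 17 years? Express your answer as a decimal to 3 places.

P(survive 14→17) = (1 − 0.043) × (1 − 0.115) × (1 − 0.128).
= 0.957 × 0.885 × 0.872 = 0.738536.

0.739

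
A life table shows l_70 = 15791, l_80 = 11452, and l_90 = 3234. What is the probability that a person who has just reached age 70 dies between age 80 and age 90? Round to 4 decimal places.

0.5204

We want 10|10q70 = (l_80 − l_90)/l_70.
This is the probability of reaching 80 but not 90, conditional on being alive at 70: (l_80 − l_90) / l_70.
= (11452 − 3234) / 15791 = 8218 / 15791 = 0.520423.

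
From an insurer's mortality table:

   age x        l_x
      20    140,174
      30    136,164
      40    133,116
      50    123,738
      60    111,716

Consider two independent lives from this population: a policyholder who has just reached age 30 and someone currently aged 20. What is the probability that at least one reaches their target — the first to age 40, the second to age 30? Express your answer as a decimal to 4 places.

0.9994

p₁ = l_40/l_30 = 133,116/136,164 = 0.977615; p₂ = l_30/l_20 = 136,164/140,174 = 0.971393.
P(at least one) = 1 − (1−p₁)(1−p₂) = 1 − 0.022385 × 0.028607 = 0.999360.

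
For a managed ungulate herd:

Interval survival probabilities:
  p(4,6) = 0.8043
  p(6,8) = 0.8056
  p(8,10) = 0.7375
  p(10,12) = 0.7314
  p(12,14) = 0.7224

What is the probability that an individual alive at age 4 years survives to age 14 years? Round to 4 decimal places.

Chaining the interval survival probabilities: 0.8043 × 0.8056 × 0.7375 × 0.7314 × 0.7224.
= 0.252483.

0.2525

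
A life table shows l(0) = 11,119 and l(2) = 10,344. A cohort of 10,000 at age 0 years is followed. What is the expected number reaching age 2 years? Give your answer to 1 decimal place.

The relevant probability is 10,344/11,119 = 0.930299.
Expected number = 10,000 × 0.930299 = 9303.0.

9303.0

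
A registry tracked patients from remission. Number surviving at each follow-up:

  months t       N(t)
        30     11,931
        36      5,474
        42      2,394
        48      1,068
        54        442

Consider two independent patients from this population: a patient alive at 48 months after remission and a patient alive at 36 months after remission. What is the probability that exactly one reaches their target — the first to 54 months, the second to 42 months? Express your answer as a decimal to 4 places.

0.4892

p₁ = N(54)/N(48) = 442/1,068 = 0.413858; p₂ = N(42)/N(36) = 2,394/5,474 = 0.437340.
P(exactly one) = p₁(1−p₂) + (1−p₁)p₂ = 0.232861 + 0.256343 = 0.489205.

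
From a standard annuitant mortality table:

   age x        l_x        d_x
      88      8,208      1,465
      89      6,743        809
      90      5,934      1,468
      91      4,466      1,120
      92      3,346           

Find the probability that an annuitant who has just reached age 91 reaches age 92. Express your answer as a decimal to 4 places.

We want 1p91 = l_92/l_91.
The conditional survival probability is l_92/l_91 = 3,346/4,466 = 0.749216.

0.7492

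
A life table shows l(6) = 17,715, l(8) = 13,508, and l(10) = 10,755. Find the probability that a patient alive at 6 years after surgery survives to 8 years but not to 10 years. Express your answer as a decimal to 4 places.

0.1554

This is the probability of reaching 8 but not 10, conditional on being alive at 6: (l(8) − l(10)) / l(6).
= (13,508 − 10,755) / 17,715 = 2,753 / 17,715 = 0.155405.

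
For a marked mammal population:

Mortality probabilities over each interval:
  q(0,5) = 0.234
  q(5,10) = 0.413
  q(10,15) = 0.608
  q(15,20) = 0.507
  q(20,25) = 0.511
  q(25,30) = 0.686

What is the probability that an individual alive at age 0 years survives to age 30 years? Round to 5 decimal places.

Chaining the interval survival probabilities: (1 − 0.234) × (1 − 0.413) × (1 − 0.608) × (1 − 0.507) × (1 − 0.511) × (1 − 0.686).
= 0.766 × 0.587 × 0.392 × 0.493 × 0.489 × 0.314 = 0.013343.

0.01334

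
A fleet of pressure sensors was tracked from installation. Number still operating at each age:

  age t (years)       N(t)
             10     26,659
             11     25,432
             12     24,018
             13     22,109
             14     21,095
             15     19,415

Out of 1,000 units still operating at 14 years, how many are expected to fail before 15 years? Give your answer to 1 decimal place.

The relevant probability is 1 − 19,415/21,095 = 0.079640.
Expected number = 1,000 × 0.079640 = 79.6.

79.6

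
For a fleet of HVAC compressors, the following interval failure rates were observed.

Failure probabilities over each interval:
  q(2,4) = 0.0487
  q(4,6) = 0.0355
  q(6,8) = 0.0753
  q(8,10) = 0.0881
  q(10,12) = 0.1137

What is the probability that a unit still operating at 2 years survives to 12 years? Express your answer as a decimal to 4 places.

The overall survival probability is (1 − 0.0487) × (1 − 0.0355) × (1 − 0.0753) × (1 − 0.0881) × (1 − 0.1137).
= 0.9513 × 0.9645 × 0.9247 × 0.9119 × 0.8863 = 0.685723.

0.6857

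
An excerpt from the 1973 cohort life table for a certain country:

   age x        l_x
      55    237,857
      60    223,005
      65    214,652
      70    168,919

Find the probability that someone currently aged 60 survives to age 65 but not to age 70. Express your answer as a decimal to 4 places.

0.2051

We want 5|5q60 = (l_65 − l_70)/l_60.
This is the probability of reaching 65 but not 70, conditional on being alive at 60: (l_65 − l_70) / l_60.
= (214,652 − 168,919) / 223,005 = 45,733 / 223,005 = 0.205076.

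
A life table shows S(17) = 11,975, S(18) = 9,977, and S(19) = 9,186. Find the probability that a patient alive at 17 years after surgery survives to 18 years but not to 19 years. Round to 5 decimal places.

0.06605

This is the probability of reaching 18 but not 19, conditional on being alive at 17: (S(18) − S(19)) / S(17).
= (9,977 − 9,186) / 11,975 = 791 / 11,975 = 0.066054.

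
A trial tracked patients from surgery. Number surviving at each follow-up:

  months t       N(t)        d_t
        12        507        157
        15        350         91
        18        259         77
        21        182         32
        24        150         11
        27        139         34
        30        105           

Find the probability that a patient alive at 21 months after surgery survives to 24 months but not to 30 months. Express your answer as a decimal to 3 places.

0.247

This is the probability of reaching 24 but not 30, conditional on being alive at 21: (N(24) − N(30)) / N(21).
= (150 − 105) / 182 = 45 / 182 = 0.247253.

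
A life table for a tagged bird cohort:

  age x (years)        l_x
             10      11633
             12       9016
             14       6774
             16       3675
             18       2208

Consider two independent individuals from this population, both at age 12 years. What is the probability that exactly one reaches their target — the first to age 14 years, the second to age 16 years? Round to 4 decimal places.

p₁ = l_14/l_12 = 6774/9016 = 0.751331; p₂ = l_16/l_12 = 3675/9016 = 0.407609.
P(exactly one) = p₁(1−p₂) + (1−p₁)p₂ = 0.445082 + 0.101360 = 0.546441.

0.5464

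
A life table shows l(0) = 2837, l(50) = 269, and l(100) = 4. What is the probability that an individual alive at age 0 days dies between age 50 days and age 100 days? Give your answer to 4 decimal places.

This is the probability of reaching 50 but not 100, conditional on being alive at 0: (l(50) − l(100)) / l(0).
= (269 − 4) / 2837 = 265 / 2837 = 0.093409.

0.0934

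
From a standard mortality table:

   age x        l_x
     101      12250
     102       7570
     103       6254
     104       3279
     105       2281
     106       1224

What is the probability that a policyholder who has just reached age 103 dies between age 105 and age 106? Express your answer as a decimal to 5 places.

We want 2|1q103 = (l_105 − l_106)/l_103.
This is the probability of reaching 105 but not 106, conditional on being alive at 103: (l_105 − l_106) / l_103.
= (2281 − 1224) / 6254 = 1057 / 6254 = 0.169012.

0.16901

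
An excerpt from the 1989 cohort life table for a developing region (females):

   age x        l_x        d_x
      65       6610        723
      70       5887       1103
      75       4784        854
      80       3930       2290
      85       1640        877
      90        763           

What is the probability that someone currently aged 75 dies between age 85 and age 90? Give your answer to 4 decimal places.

This is the probability of reaching 85 but not 90, conditional on being alive at 75: (l_85 − l_90) / l_75.
= (1640 − 763) / 4784 = 877 / 4784 = 0.183319.

0.1833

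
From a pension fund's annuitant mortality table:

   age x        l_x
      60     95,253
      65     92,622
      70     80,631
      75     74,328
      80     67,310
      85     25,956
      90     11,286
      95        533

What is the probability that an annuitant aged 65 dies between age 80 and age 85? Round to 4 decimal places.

0.4465

This is the probability of reaching 80 but not 85, conditional on being alive at 65: (l_80 − l_85) / l_65.
= (67,310 − 25,956) / 92,622 = 41,354 / 92,622 = 0.446481.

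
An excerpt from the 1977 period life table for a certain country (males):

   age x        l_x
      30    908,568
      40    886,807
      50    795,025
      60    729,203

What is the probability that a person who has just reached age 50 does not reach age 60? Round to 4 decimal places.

0.0828

P(die before 60 | alive at 50) = 1 − l_60/l_50 = 1 − 729,203/795,025 = (65,822)/795,025 = 0.082792.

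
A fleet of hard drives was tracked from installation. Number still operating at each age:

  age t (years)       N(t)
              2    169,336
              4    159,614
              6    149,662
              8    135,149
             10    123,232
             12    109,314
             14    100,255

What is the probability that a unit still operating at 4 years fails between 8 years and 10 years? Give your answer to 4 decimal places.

This is the probability of reaching 8 but not 10, conditional on being operational at 4: (N(8) − N(10)) / N(4).
= (135,149 − 123,232) / 159,614 = 11,917 / 159,614 = 0.074661.

0.0747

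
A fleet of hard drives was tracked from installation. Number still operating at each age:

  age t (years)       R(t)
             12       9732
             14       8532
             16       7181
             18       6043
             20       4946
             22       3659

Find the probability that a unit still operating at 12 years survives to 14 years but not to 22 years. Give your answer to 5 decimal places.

0.50072

This is the probability of reaching 14 but not 22, conditional on being operational at 12: (R(14) − R(22)) / R(12).
= (8532 − 3659) / 9732 = 4873 / 9732 = 0.500719.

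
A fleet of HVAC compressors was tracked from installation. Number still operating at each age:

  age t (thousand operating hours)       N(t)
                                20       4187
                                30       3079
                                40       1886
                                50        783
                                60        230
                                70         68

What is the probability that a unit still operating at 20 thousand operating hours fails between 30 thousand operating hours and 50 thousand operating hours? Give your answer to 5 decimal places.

0.54836

This is the probability of reaching 30 but not 50, conditional on being operational at 20: (N(30) − N(50)) / N(20).
= (3079 − 783) / 4187 = 2296 / 4187 = 0.548364.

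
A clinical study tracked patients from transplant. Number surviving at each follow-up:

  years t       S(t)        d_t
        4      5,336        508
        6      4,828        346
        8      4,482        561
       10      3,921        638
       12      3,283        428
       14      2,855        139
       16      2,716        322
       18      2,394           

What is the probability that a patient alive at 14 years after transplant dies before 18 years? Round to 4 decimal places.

P(die before 18 | alive at 14) = 1 − S(18)/S(14) = 1 − 2,394/2,855 = (461)/2,855 = 0.161471.

0.1615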